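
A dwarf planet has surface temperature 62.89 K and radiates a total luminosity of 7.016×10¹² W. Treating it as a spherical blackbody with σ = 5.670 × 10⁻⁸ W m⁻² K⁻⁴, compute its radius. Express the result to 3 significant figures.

L = 4πR²σT⁴ ⇒ R = √(L/(4πσT⁴)).
σT⁴ = 0.886971 W/m², so R = √(7.016×10¹²/(4π×0.886971)) = 7.93×10⁵ m.

R ≈ 7.93×10⁵ m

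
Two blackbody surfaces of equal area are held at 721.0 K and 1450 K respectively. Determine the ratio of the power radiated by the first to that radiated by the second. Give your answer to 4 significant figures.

P₁/P₂ ≈ 0.06113

With equal areas, P₁/P₂ = (T₁/T₂)⁴ = (721.0/1450)⁴ = 0.06113.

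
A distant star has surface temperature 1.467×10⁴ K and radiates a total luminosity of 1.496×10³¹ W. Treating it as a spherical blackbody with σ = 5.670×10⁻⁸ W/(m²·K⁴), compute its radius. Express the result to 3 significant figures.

R ≈ 2.13×10¹⁰ m

L = 4πR²σT⁴ ⇒ R = √(L/(4πσT⁴)).
σT⁴ = 2.62605×10⁹ W/m², so R = √(1.496×10³¹/(4π×2.62605×10⁹)) = 2.13×10¹⁰ m.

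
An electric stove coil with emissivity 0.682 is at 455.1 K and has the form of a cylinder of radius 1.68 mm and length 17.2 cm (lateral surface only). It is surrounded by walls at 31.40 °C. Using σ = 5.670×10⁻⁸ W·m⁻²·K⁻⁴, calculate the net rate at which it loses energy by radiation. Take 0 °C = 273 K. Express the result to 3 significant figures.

Net loss ≈ 2.41 W

Surroundings: T = 31.40 °C + 273 = 304.40 K.
Lateral area A = 2πrL = 2π×1.68×10⁻³×0.172 = 1.81559×10⁻³ m².
Net radiated power P_net = εσA(T⁴ − T₀⁴) = 0.682×5.670×10⁻⁸×1.81559×10⁻³×(455.1⁴ − 304.40⁴).
T⁴ − T₀⁴ = 4.28970×10¹⁰ − 8.58576×10⁹ = 3.43112×10¹⁰ K⁴, so P_net = 2.41 W.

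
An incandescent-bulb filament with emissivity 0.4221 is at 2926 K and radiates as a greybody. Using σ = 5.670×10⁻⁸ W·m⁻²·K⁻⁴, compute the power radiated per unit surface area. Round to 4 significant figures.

I ≈ 1.754×10⁶ W/m²

Stefan–Boltzmann: I = εσT⁴ = 0.4221 × 5.670×10⁻⁸ × (2926)⁴ = 1.754×10⁶ W/m².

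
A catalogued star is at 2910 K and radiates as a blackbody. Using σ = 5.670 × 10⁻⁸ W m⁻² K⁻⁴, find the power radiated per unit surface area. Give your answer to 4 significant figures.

I ≈ 4.066×10⁶ W/m²

Stefan–Boltzmann: I = σT⁴ = 5.670×10⁻⁸ × (2910)⁴ = 4.066×10⁶ W/m².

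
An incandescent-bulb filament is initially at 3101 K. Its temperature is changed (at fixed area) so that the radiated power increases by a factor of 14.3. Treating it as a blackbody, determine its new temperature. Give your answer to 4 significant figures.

P ∝ T⁴, so T₂/T₁ = (P₂/P₁)^(1/4) = (14.3)^(1/4) = 1.94462.
T₂ = 3101 × 1.94462 = 6030 K.

T₂ ≈ 6030 K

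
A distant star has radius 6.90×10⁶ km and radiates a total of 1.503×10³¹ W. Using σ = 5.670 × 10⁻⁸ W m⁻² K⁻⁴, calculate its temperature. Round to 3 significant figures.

Surface area A = 4πR² = 4π(6.90×10⁹ m)² = 5.98285×10²⁰ m².
P = σAT⁴ ⇒ T = (P/(σA))^(1/4) = (1.503×10³¹/(5.670×10⁻⁸×5.98285×10²⁰))^(1/4) = 2.58×10⁴ K.

T ≈ 2.58×10⁴ K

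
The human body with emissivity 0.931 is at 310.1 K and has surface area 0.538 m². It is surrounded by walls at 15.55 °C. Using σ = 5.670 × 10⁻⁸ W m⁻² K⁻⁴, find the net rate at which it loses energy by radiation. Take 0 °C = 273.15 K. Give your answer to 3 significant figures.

Net loss ≈ 65.3 W

Surroundings: T = 15.55 °C + 273.15 = 288.70 K.
Area A = 0.538 m².
Net radiated power P_net = εσA(T⁴ − T₀⁴) = 0.931×5.670×10⁻⁸×0.538×(310.1⁴ − 288.70⁴).
T⁴ − T₀⁴ = 9.24713×10⁹ − 6.94684×10⁹ = 2.30029×10⁹ K⁴, so P_net = 65.3 W.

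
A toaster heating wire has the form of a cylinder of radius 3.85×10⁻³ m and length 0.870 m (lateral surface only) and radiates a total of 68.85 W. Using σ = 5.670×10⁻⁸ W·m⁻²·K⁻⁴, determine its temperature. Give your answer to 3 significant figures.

T ≈ 490 K

Lateral area A = 2πrL = 2π×3.85×10⁻³×0.870 = 0.0210455 m².
P = σAT⁴ ⇒ T = (P/(σA))^(1/4) = (68.85/(5.670×10⁻⁸×0.0210455))^(1/4) = 490 K.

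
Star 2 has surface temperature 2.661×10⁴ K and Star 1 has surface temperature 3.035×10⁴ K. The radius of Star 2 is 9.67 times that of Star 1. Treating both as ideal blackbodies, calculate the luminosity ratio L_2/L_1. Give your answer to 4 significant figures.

L ∝ R²T⁴, so L_2/L_1 = (R_2/R_1)²(T_2/T_1)⁴ = (9.67)² × (2.661×10⁴/3.035×10⁴)⁴ = 93.5089 × 0.590942 = 55.26.

L_2/L_1 ≈ 55.26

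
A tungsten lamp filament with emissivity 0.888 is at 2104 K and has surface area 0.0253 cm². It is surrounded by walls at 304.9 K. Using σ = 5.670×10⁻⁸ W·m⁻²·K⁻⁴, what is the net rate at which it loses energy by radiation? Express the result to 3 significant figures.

Net loss ≈ 2.50 W

Area A = 0.0253 cm² = 2.53×10⁻⁶ m².
Net radiated power P_net = εσA(T⁴ − T₀⁴) = 0.888×5.670×10⁻⁸×2.53×10⁻⁶×(2104⁴ − 304.9⁴).
T⁴ − T₀⁴ = 1.95967×10¹³ − 8.64231×10⁹ = 1.95881×10¹³ K⁴, so P_net = 2.50 W.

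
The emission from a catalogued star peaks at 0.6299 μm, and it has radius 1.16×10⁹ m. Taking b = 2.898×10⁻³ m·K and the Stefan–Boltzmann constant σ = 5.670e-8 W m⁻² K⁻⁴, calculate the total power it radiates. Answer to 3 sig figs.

Wien's law: T = b/λ_max = 2.898×10⁻³/6.299×10⁻⁷ = 4600.73 K.
Surface area A = 4πR² = 4π(1.16×10⁹ m)² = 1.69093×10¹⁹ m².
Then P = σAT⁴ = 5.670×10⁻⁸×1.69093×10¹⁹×(4600.73)⁴ = 4.30×10²⁶ W.

P ≈ 4.30×10²⁶ W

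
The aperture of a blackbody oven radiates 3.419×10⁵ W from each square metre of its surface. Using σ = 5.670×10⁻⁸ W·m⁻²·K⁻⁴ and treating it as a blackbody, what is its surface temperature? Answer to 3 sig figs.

T ≈ 1.57×10³ K

I = σT⁴, so T = (I/σ)^(1/4) = (3.419×10⁵/(5.670×10⁻⁸))^(1/4) = 1.57×10³ K.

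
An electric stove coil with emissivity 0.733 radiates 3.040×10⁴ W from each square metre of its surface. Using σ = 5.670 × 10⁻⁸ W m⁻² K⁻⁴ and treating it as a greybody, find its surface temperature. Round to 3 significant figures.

I = εσT⁴, so T = (I/εσ)^(1/4) = (3.040×10⁴/(0.733×5.670×10⁻⁸))^(1/4) = 925 K.

T ≈ 925 K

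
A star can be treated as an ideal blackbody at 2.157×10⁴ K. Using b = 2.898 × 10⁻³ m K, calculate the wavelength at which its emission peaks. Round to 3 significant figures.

λ_max ≈ 134 nm

Wien's displacement law: λ_max = b/T = (2.898×10⁻³ m·K)/(2.157×10⁴ K) = 1.344×10⁻⁷ m.
That is 134 nm, in the ultraviolet range.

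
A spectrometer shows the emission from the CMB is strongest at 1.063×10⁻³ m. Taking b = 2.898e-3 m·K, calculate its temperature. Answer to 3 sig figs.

Wien's law gives T = b/λ_max = (2.898×10⁻³ m·K)/(1.063×10⁻³ m) = 2.73 K.

T ≈ 2.73 K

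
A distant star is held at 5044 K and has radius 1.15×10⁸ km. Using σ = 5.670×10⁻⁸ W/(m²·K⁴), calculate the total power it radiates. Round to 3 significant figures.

Surface area A = 4πR² = 4π(1.15×10¹¹ m)² = 1.66190×10²³ m².
P = σAT⁴ = 5.670×10⁻⁸ × 1.66190×10²³ × (5044)⁴ = 6.10×10³⁰ W.

P ≈ 6.10×10³⁰ W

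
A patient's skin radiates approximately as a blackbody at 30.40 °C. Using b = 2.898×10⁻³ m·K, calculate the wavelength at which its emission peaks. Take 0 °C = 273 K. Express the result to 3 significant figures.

T = 30.40 °C + 273 = 303.40 K.
Wien's displacement law: λ_max = b/T = (2.898×10⁻³ m·K)/(303.40 K) = 9.552×10⁻⁶ m.
That is 9.55 μm, in the infrared range.

λ_max ≈ 9.55 μm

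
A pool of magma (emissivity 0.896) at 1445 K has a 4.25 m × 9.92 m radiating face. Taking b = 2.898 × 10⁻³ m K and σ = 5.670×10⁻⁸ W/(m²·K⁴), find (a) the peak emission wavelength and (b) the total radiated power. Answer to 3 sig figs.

λ_max ≈ 2.01 μm; P ≈ 9.34×10⁶ W

(a) λ_max = b/T = 2.898×10⁻³/1445 = 2.006×10⁻⁶ m = 2.01 μm.
Area A = 4.25 × 9.92 = 42.16 m².
(b) P = εσAT⁴ = 0.896×5.670×10⁻⁸×42.16×(1445)⁴ = 9.34×10⁶ W.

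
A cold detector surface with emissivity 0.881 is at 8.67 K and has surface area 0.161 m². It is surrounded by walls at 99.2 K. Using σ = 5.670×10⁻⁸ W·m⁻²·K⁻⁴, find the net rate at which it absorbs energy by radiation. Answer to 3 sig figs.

Net gain ≈ 0.779 W

Area A = 0.161 m².
Net radiated power P_net = εσA(T⁴ − T₀⁴) = 0.881×5.670×10⁻⁸×0.161×(8.67⁴ − 99.2⁴).
T⁴ − T₀⁴ = 5650.36 − 9.68382×10⁷ = -9.68325×10⁷ K⁴, so P_net = -0.779 W — negative, meaning a net gain of 0.779 W.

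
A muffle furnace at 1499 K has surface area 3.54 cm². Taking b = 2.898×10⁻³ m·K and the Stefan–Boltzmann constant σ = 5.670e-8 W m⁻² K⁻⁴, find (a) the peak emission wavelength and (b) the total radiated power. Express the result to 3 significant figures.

λ_max ≈ 1.93 μm; P ≈ 101 W

(a) λ_max = b/T = 2.898×10⁻³/1499 = 1.933×10⁻⁶ m = 1.93 μm.
Area A = 3.54 cm² = 3.54×10⁻⁴ m².
(b) P = σAT⁴ = 5.670×10⁻⁸×3.54×10⁻⁴×(1499)⁴ = 101 W.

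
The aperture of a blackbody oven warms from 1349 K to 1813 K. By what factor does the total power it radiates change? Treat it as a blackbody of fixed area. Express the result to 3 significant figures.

P ∝ T⁴, so P₂/P₁ = (T₂/T₁)⁴ = (1813/1349)⁴ = (1.34396)⁴ = 3.26.

P₂/P₁ ≈ 3.26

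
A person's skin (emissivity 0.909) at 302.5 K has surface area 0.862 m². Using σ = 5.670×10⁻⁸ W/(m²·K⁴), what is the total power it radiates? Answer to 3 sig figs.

P ≈ 372 W

Area A = 0.862 m².
P = εσAT⁴ = 0.909 × 5.670×10⁻⁸ × 0.862 × (302.5)⁴ = 372 W.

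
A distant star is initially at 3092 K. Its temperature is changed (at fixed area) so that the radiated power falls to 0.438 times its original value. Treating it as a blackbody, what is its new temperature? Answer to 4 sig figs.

T₂ ≈ 2515 K

P ∝ T⁴, so T₂/T₁ = (P₂/P₁)^(1/4) = (0.438)^(1/4) = 0.813521.
T₂ = 3092 × 0.813521 = 2515 K.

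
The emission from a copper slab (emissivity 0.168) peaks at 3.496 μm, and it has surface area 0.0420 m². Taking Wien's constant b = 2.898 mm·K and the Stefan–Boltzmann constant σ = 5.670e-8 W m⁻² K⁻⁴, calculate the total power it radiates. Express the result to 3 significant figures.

Wien's law: T = b/λ_max = 2.898×10⁻³/3.496×10⁻⁶ = 828.947 K.
Area A = 0.0420 m².
Then P = εσAT⁴ = 0.168×5.670×10⁻⁸×0.0420×(828.947)⁴ = 189 W.

P ≈ 189 W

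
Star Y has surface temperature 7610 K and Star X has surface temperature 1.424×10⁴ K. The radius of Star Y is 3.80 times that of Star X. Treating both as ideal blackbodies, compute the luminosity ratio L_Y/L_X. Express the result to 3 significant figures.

L_Y/L_X ≈ 1.18

L ∝ R²T⁴, so L_Y/L_X = (R_Y/R_X)²(T_Y/T_X)⁴ = (3.80)² × (7610/1.424×10⁴)⁴ = 14.44 × 0.0815640 = 1.18.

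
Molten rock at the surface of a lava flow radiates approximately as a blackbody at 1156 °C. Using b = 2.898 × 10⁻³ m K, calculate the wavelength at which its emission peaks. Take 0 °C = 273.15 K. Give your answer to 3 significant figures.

T = 1156 °C + 273.15 = 1429.15 K.
Wien's displacement law: λ_max = b/T = (2.898×10⁻³ m·K)/(1429.15 K) = 2.028×10⁻⁶ m.
That is 2.03 μm, in the infrared range.

λ_max ≈ 2.03 μm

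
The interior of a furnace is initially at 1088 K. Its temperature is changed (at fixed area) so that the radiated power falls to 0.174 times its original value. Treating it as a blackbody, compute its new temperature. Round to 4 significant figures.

T₂ ≈ 702.7 K

P ∝ T⁴, so T₂/T₁ = (P₂/P₁)^(1/4) = (0.174)^(1/4) = 0.645858.
T₂ = 1088 × 0.645858 = 702.7 K.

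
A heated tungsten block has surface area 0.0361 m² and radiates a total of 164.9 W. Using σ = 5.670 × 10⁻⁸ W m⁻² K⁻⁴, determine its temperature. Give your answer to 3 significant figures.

T ≈ 533 K

Area A = 0.0361 m².
P = σAT⁴ ⇒ T = (P/(σA))^(1/4) = (164.9/(5.670×10⁻⁸×0.0361))^(1/4) = 533 K.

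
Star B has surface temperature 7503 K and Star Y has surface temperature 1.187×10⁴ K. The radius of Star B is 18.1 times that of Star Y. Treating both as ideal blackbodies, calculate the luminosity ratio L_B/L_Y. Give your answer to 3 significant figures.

L ∝ R²T⁴, so L_B/L_Y = (R_B/R_Y)²(T_B/T_Y)⁴ = (18.1)² × (7503/1.187×10⁴)⁴ = 327.61 × 0.159638 = 52.3.

L_B/L_Y ≈ 52.3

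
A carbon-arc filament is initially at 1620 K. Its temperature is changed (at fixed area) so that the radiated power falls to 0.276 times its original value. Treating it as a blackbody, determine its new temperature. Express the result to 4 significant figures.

T₂ ≈ 1174 K

P ∝ T⁴, so T₂/T₁ = (P₂/P₁)^(1/4) = (0.276)^(1/4) = 0.724815.
T₂ = 1620 × 0.724815 = 1174 K.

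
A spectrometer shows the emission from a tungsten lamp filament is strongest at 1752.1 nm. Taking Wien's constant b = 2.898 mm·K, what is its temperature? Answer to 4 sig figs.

T ≈ 1654 K

Wien's law gives T = b/λ_max = (2.898×10⁻³ m·K)/(1.7521×10⁻⁶ m) = 1654 K.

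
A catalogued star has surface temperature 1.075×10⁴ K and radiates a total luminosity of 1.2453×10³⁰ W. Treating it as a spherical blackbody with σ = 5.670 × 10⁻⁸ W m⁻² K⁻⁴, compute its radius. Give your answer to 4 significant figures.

L = 4πR²σT⁴ ⇒ R = √(L/(4πσT⁴)).
σT⁴ = 7.57211×10⁸ W/m², so R = √(1.2453×10³⁰/(4π×7.57211×10⁸)) = 1.144×10¹⁰ m.

R ≈ 1.144×10¹⁰ m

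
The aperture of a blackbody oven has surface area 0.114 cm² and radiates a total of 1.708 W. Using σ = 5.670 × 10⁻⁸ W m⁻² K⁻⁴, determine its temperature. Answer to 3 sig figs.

T ≈ 1.27×10³ K

Area A = 0.114 cm² = 1.14×10⁻⁵ m².
P = σAT⁴ ⇒ T = (P/(σA))^(1/4) = (1.708/(5.670×10⁻⁸×1.14×10⁻⁵))^(1/4) = 1.27×10³ K.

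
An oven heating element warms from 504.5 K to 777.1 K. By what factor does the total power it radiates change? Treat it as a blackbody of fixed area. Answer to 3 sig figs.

P₂/P₁ ≈ 5.63

P ∝ T⁴, so P₂/P₁ = (T₂/T₁)⁴ = (777.1/504.5)⁴ = (1.54034)⁴ = 5.63.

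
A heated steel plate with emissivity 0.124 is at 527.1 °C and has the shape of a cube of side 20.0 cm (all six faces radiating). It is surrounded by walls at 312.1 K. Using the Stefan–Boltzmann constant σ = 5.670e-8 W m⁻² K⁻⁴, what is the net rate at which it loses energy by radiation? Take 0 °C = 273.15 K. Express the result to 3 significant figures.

Net loss ≈ 676 W

T = 527.1 °C + 273.15 = 800.25 K.
Area A = 6s² = 6×(0.200 m)² = 0.24 m².
Net radiated power P_net = εσA(T⁴ − T₀⁴) = 0.124×5.670×10⁻⁸×0.24×(800.25⁴ − 312.1⁴).
T⁴ − T₀⁴ = 4.10112×10¹¹ − 9.48801×10⁹ = 4.00624×10¹¹ K⁴, so P_net = 676 W.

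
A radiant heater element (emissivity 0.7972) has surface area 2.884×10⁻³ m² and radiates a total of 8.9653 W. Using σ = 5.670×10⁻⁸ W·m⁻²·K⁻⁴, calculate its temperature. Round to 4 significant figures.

T ≈ 512.1 K

Area A = 2.884×10⁻³ m².
P = εσAT⁴ ⇒ T = (P/(εσA))^(1/4) = (8.9653/(0.7972×5.670×10⁻⁸×2.884×10⁻³))^(1/4) = 512.1 K.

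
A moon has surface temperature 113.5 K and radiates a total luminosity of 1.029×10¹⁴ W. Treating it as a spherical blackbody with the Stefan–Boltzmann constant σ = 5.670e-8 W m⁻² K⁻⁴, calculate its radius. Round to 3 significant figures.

R ≈ 9.33×10⁵ m

L = 4πR²σT⁴ ⇒ R = √(L/(4πσT⁴)).
σT⁴ = 9.40950 W/m², so R = √(1.029×10¹⁴/(4π×9.40950)) = 9.33×10⁵ m.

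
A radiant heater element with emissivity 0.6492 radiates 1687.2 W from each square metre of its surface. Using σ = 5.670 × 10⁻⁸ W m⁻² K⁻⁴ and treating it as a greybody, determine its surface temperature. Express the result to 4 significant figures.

T ≈ 462.7 K

I = εσT⁴, so T = (I/εσ)^(1/4) = (1687.2/(0.6492×5.670×10⁻⁸))^(1/4) = 462.7 K.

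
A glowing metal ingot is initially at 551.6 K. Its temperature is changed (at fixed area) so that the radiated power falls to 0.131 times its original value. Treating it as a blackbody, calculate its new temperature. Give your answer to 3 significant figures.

P ∝ T⁴, so T₂/T₁ = (P₂/P₁)^(1/4) = (0.131)^(1/4) = 0.601614.
T₂ = 551.6 × 0.601614 = 332 K.

T₂ ≈ 332 K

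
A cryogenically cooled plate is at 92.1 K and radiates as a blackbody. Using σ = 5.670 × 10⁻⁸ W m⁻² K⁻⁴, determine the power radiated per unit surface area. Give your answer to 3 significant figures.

I ≈ 4.08 W/m²

Stefan–Boltzmann: I = σT⁴ = 5.670×10⁻⁸ × (92.1)⁴ = 4.08 W/m².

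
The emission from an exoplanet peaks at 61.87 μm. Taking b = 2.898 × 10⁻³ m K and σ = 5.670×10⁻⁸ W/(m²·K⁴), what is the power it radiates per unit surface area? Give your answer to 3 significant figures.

Wien's law: T = b/λ_max = 2.898×10⁻³/6.187×10⁻⁵ = 46.8401 K.
Then I = σT⁴ = 5.670×10⁻⁸×(46.8401)⁴ = 0.273 W/m².

I ≈ 0.273 W/m²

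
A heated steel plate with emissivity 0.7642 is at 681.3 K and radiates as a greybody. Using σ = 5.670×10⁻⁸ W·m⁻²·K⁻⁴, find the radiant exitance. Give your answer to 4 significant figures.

I ≈ 9336 W/m²

Stefan–Boltzmann: I = εσT⁴ = 0.7642 × 5.670×10⁻⁸ × (681.3)⁴ = 9336 W/m².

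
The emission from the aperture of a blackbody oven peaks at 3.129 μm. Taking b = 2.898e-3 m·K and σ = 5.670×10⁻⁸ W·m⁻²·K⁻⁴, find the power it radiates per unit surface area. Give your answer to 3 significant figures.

I ≈ 4.17×10⁴ W/m²

Wien's law: T = b/λ_max = 2.898×10⁻³/3.129×10⁻⁶ = 926.174 K.
Then I = σT⁴ = 5.670×10⁻⁸×(926.174)⁴ = 4.17×10⁴ W/m².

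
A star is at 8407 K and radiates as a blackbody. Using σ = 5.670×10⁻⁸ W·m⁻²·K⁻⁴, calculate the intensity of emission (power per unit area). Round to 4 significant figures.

Stefan–Boltzmann: I = σT⁴ = 5.670×10⁻⁸ × (8407)⁴ = 2.832×10⁸ W/m².

I ≈ 2.832×10⁸ W/m²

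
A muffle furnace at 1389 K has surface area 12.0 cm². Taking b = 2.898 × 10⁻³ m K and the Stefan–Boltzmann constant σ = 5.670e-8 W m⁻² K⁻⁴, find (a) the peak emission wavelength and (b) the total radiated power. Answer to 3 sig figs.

(a) λ_max = b/T = 2.898×10⁻³/1389 = 2.086×10⁻⁶ m = 2.09×10³ nm.
Area A = 12.0 cm² = 1.20×10⁻³ m².
(b) P = σAT⁴ = 5.670×10⁻⁸×1.20×10⁻³×(1389)⁴ = 253 W.

λ_max ≈ 2.09×10³ nm; P ≈ 253 W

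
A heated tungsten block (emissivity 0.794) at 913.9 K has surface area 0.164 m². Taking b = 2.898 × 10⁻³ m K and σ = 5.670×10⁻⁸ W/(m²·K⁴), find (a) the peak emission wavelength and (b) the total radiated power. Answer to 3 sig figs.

(a) λ_max = b/T = 2.898×10⁻³/913.9 = 3.171×10⁻⁶ m = 3.17 μm.
Area A = 0.164 m².
(b) P = εσAT⁴ = 0.794×5.670×10⁻⁸×0.164×(913.9)⁴ = 5.15×10³ W.

λ_max ≈ 3.17 μm; P ≈ 5.15×10³ W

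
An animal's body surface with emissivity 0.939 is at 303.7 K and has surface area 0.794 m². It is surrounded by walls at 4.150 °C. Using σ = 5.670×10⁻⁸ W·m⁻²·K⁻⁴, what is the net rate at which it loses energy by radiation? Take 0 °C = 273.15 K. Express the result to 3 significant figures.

Net loss ≈ 110 W

Surroundings: T = 4.150 °C + 273.15 = 277.300 K.
Area A = 0.794 m².
Net radiated power P_net = εσA(T⁴ − T₀⁴) = 0.939×5.670×10⁻⁸×0.794×(303.7⁴ − 277.300⁴).
T⁴ − T₀⁴ = 8.50705×10⁹ − 5.91289×10⁹ = 2.59416×10⁹ K⁴, so P_net = 110 W.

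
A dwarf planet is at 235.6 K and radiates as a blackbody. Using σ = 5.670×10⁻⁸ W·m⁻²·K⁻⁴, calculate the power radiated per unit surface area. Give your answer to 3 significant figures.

I ≈ 175 W/m²

Stefan–Boltzmann: I = σT⁴ = 5.670×10⁻⁸ × (235.6)⁴ = 175 W/m².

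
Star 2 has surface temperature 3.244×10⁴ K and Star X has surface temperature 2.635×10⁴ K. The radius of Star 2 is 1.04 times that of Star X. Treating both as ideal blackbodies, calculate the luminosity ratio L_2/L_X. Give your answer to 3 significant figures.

L ∝ R²T⁴, so L_2/L_X = (R_2/R_X)²(T_2/T_X)⁴ = (1.04)² × (3.244×10⁴/2.635×10⁴)⁴ = 1.0816 × 2.29721 = 2.48.

L_2/L_X ≈ 2.48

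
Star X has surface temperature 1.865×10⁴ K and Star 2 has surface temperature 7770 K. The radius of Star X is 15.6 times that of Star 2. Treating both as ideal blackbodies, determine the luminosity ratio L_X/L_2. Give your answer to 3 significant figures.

L ∝ R²T⁴, so L_X/L_2 = (R_X/R_2)²(T_X/T_2)⁴ = (15.6)² × (1.865×10⁴/7770)⁴ = 243.36 × 33.1918 = 8.08×10³.

L_X/L_2 ≈ 8.08×10³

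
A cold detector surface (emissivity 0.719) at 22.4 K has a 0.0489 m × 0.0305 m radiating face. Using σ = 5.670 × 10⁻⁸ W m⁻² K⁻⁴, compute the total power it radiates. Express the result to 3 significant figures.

Area A = 0.0489 × 0.0305 = 1.49145×10⁻³ m².
P = εσAT⁴ = 0.719 × 5.670×10⁻⁸ × 1.49145×10⁻³ × (22.4)⁴ = 1.53×10⁻⁵ W.

P ≈ 1.53×10⁻⁵ W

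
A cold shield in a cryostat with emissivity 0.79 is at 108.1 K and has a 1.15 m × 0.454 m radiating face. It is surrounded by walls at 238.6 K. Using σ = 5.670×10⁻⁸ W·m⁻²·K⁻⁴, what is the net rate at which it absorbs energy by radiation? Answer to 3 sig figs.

Net gain ≈ 72.6 W

Area A = 1.15 × 0.454 = 0.5221 m².
Net radiated power P_net = εσA(T⁴ − T₀⁴) = 0.79×5.670×10⁻⁸×0.5221×(108.1⁴ − 238.6⁴).
T⁴ − T₀⁴ = 1.36553×10⁸ − 3.24102×10⁹ = -3.10447×10⁹ K⁴, so P_net = -72.6 W — negative, meaning a net gain of 72.6 W.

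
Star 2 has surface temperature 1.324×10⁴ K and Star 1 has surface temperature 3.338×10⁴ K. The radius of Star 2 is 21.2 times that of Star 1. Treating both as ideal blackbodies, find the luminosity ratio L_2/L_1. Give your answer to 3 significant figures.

L_2/L_1 ≈ 11.1

L ∝ R²T⁴, so L_2/L_1 = (R_2/R_1)²(T_2/T_1)⁴ = (21.2)² × (1.324×10⁴/3.338×10⁴)⁴ = 449.44 × 0.0247518 = 11.1.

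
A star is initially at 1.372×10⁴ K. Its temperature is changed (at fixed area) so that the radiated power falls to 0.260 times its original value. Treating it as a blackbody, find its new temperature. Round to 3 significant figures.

T₂ ≈ 9.80×10³ K

P ∝ T⁴, so T₂/T₁ = (P₂/P₁)^(1/4) = (0.260)^(1/4) = 0.714074.
T₂ = 1.372×10⁴ × 0.714074 = 9.80×10³ K.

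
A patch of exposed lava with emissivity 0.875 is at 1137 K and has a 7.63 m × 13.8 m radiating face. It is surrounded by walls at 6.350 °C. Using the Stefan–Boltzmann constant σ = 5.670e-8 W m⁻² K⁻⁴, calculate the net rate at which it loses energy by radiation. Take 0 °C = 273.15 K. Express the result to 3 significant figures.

Surroundings: T = 6.350 °C + 273.15 = 279.500 K.
Area A = 7.63 × 13.8 = 105.294 m².
Net radiated power P_net = εσA(T⁴ − T₀⁴) = 0.875×5.670×10⁻⁸×105.294×(1137⁴ − 279.500⁴).
T⁴ − T₀⁴ = 1.67125×10¹² − 6.10277×10⁹ = 1.66515×10¹² K⁴, so P_net = 8.70×10⁶ W.

Net loss ≈ 8.70×10⁶ W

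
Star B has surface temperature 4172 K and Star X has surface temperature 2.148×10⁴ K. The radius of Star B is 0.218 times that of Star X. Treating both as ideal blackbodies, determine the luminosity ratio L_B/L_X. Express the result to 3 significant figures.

L_B/L_X ≈ 6.76×10⁻⁵

L ∝ R²T⁴, so L_B/L_X = (R_B/R_X)²(T_B/T_X)⁴ = (0.218)² × (4172/2.148×10⁴)⁴ = 0.047524 × 1.42312×10⁻³ = 6.76×10⁻⁵.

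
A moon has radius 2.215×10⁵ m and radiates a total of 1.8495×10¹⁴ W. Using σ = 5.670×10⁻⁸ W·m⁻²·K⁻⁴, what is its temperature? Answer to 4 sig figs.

T ≈ 269.7 K

Surface area A = 4πR² = 4π(2.215×10⁵ m)² = 6.16534×10¹¹ m².
P = σAT⁴ ⇒ T = (P/(σA))^(1/4) = (1.8495×10¹⁴/(5.670×10⁻⁸×6.16534×10¹¹))^(1/4) = 269.7 K.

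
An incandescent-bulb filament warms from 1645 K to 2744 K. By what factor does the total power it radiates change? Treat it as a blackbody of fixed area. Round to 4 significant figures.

P₂/P₁ ≈ 7.742

P ∝ T⁴, so P₂/P₁ = (T₂/T₁)⁴ = (2744/1645)⁴ = (1.66809)⁴ = 7.742.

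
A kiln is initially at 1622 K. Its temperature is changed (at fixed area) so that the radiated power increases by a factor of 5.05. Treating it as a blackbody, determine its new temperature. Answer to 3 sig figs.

T₂ ≈ 2.43×10³ K

P ∝ T⁴, so T₂/T₁ = (P₂/P₁)^(1/4) = (5.05)^(1/4) = 1.49907.
T₂ = 1622 × 1.49907 = 2.43×10³ K.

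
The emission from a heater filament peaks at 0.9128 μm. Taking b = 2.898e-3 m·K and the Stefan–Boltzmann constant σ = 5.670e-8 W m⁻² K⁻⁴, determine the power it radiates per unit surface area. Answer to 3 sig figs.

Wien's law: T = b/λ_max = 2.898×10⁻³/9.128×10⁻⁷ = 3174.85 K.
Then I = σT⁴ = 5.670×10⁻⁸×(3174.85)⁴ = 5.76×10⁶ W/m².

I ≈ 5.76×10⁶ W/m²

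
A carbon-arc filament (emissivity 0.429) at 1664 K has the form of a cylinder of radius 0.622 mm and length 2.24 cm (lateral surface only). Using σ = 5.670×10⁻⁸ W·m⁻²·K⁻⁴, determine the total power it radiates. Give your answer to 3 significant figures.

P ≈ 16.3 W

Lateral area A = 2πrL = 2π×6.22×10⁻⁴×0.0224 = 8.75424×10⁻⁵ m².
P = εσAT⁴ = 0.429 × 5.670×10⁻⁸ × 8.75424×10⁻⁵ × (1664)⁴ = 16.3 W.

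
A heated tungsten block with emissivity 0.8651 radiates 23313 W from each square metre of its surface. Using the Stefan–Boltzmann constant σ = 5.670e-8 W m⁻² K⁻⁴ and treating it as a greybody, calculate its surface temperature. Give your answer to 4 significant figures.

I = εσT⁴, so T = (I/εσ)^(1/4) = (23313/(0.8651×5.670×10⁻⁸))^(1/4) = 830.3 K.

T ≈ 830.3 K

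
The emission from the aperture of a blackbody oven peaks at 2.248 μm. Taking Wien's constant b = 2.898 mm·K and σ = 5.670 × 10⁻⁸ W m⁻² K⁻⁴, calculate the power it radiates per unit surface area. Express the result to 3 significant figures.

Wien's law: T = b/λ_max = 2.898×10⁻³/2.248×10⁻⁶ = 1289.15 K.
Then I = σT⁴ = 5.670×10⁻⁸×(1289.15)⁴ = 1.57×10⁵ W/m².

I ≈ 1.57×10⁵ W/m²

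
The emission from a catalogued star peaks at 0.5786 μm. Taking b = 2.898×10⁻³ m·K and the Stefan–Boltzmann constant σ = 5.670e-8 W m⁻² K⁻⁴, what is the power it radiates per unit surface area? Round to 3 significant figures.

Wien's law: T = b/λ_max = 2.898×10⁻³/5.786×10⁻⁷ = 5008.64 K.
Then I = σT⁴ = 5.670×10⁻⁸×(5008.64)⁴ = 3.57×10⁷ W/m².

I ≈ 3.57×10⁷ W/m²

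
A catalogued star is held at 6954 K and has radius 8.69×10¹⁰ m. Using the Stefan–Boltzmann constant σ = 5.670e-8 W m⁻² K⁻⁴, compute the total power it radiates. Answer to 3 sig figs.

P ≈ 1.26×10³¹ W

Surface area A = 4πR² = 4π(8.69×10¹⁰ m)² = 9.48963×10²² m².
P = σAT⁴ = 5.670×10⁻⁸ × 9.48963×10²² × (6954)⁴ = 1.26×10³¹ W.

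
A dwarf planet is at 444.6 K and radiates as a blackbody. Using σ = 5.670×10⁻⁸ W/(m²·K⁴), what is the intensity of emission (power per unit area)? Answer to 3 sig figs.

Stefan–Boltzmann: I = σT⁴ = 5.670×10⁻⁸ × (444.6)⁴ = 2.22×10³ W/m².

I ≈ 2.22×10³ W/m²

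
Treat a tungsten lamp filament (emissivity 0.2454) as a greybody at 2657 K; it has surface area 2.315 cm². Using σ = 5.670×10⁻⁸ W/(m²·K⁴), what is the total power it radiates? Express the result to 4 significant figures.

P ≈ 160.5 W

Area A = 2.315 cm² = 2.315×10⁻⁴ m².
P = εσAT⁴ = 0.2454 × 5.670×10⁻⁸ × 2.315×10⁻⁴ × (2657)⁴ = 160.5 W.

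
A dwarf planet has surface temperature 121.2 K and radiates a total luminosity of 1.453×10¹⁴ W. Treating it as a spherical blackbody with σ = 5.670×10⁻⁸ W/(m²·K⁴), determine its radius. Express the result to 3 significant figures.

L = 4πR²σT⁴ ⇒ R = √(L/(4πσT⁴)).
σT⁴ = 12.2347 W/m², so R = √(1.453×10¹⁴/(4π×12.2347)) = 9.72×10⁵ m.

R ≈ 9.72×10⁵ m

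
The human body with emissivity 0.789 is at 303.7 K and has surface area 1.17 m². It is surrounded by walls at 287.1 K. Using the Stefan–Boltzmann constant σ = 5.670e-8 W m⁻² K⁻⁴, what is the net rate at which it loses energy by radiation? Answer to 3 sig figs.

Area A = 1.17 m².
Net radiated power P_net = εσA(T⁴ − T₀⁴) = 0.789×5.670×10⁻⁸×1.17×(303.7⁴ − 287.1⁴).
T⁴ − T₀⁴ = 8.50705×10⁹ − 6.79411×10⁹ = 1.71294×10⁹ K⁴, so P_net = 89.7 W.

Net loss ≈ 89.7 W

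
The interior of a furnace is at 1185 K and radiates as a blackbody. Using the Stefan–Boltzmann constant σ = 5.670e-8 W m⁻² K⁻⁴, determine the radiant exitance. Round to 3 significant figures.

Stefan–Boltzmann: I = σT⁴ = 5.670×10⁻⁸ × (1185)⁴ = 1.12×10⁵ W/m².

I ≈ 1.12×10⁵ W/m²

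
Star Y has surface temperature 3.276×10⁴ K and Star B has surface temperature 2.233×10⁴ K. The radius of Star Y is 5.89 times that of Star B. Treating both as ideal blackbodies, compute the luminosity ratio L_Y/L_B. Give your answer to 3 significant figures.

L ∝ R²T⁴, so L_Y/L_B = (R_Y/R_B)²(T_Y/T_B)⁴ = (5.89)² × (3.276×10⁴/2.233×10⁴)⁴ = 34.6921 × 4.63256 = 161.

L_Y/L_B ≈ 161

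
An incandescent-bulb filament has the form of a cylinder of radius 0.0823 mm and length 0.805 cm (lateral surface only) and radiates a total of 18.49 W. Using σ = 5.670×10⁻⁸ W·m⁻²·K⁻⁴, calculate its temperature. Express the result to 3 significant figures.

T ≈ 2.98×10³ K

Lateral area A = 2πrL = 2π×8.23×10⁻⁵×8.05×10⁻³ = 4.16270×10⁻⁶ m².
P = σAT⁴ ⇒ T = (P/(σA))^(1/4) = (18.49/(5.670×10⁻⁸×4.16270×10⁻⁶))^(1/4) = 2.98×10³ K.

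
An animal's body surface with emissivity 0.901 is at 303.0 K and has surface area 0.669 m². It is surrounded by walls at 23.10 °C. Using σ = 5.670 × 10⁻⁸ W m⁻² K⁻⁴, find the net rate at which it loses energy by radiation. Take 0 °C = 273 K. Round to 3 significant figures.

Net loss ≈ 25.4 W

Surroundings: T = 23.10 °C + 273 = 296.10 K.
Area A = 0.669 m².
Net radiated power P_net = εσA(T⁴ − T₀⁴) = 0.901×5.670×10⁻⁸×0.669×(303.0⁴ − 296.10⁴).
T⁴ − T₀⁴ = 8.42889×10⁹ − 7.68694×10⁹ = 7.41950×10⁸ K⁴, so P_net = 25.4 W.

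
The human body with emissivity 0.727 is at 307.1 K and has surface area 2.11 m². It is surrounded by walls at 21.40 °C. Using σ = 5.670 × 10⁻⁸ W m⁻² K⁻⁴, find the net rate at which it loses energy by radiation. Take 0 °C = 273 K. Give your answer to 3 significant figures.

Net loss ≈ 120 W

Surroundings: T = 21.40 °C + 273 = 294.40 K.
Area A = 2.11 m².
Net radiated power P_net = εσA(T⁴ − T₀⁴) = 0.727×5.670×10⁻⁸×2.11×(307.1⁴ − 294.40⁴).
T⁴ − T₀⁴ = 8.89445×10⁹ − 7.51192×10⁹ = 1.38253×10⁹ K⁴, so P_net = 120 W.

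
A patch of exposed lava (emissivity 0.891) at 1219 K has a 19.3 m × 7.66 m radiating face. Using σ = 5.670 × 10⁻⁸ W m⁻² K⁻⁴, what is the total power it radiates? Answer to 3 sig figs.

Area A = 19.3 × 7.66 = 147.838 m².
P = εσAT⁴ = 0.891 × 5.670×10⁻⁸ × 147.838 × (1219)⁴ = 1.65×10⁷ W.

P ≈ 1.65×10⁷ W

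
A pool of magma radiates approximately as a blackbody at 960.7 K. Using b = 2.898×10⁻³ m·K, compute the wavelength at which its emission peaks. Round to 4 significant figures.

Wien's displacement law: λ_max = b/T = (2.898×10⁻³ m·K)/(960.7 K) = 3.0166×10⁻⁶ m.
That is 3.017 μm, in the infrared range.

λ_max ≈ 3.017 μm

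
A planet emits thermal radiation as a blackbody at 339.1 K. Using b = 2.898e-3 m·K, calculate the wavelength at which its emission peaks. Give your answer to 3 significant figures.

λ_max ≈ 8.55 μm

Wien's displacement law: λ_max = b/T = (2.898×10⁻³ m·K)/(339.1 K) = 8.546×10⁻⁶ m.
That is 8.55 μm, in the infrared range.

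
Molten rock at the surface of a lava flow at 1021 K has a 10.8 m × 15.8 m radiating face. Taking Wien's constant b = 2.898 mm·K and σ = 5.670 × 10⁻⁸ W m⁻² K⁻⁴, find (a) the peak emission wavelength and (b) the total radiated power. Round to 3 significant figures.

(a) λ_max = b/T = 2.898×10⁻³/1021 = 2.838×10⁻⁶ m = 2.84×10³ nm.
Area A = 10.8 × 15.8 = 170.64 m².
(b) P = σAT⁴ = 5.670×10⁻⁸×170.64×(1021)⁴ = 1.05×10⁷ W.

λ_max ≈ 2.84×10³ nm; P ≈ 1.05×10⁷ W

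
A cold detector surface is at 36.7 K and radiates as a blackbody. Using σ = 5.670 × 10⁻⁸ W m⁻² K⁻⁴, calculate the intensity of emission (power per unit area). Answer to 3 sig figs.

I ≈ 0.103 W/m²

Stefan–Boltzmann: I = σT⁴ = 5.670×10⁻⁸ × (36.7)⁴ = 0.103 W/m².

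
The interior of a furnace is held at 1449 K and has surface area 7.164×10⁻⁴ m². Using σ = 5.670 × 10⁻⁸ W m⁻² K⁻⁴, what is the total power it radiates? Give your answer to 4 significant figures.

Area A = 7.164×10⁻⁴ m².
P = σAT⁴ = 5.670×10⁻⁸ × 7.164×10⁻⁴ × (1449)⁴ = 179.1 W.

P ≈ 179.1 W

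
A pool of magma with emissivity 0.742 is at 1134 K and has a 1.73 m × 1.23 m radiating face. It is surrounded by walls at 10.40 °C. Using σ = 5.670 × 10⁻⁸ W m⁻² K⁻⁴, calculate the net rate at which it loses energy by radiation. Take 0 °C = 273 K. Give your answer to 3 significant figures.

Net loss ≈ 1.47×10⁵ W

Surroundings: T = 10.40 °C + 273 = 283.40 K.
Area A = 1.73 × 1.23 = 2.1279 m².
Net radiated power P_net = εσA(T⁴ − T₀⁴) = 0.742×5.670×10⁻⁸×2.1279×(1134⁴ − 283.40⁴).
T⁴ − T₀⁴ = 1.65368×10¹² − 6.45059×10⁹ = 1.64723×10¹² K⁴, so P_net = 1.47×10⁵ W.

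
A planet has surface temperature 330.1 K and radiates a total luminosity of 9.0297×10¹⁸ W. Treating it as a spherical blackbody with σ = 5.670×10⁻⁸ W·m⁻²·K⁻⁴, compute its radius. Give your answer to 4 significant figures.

L = 4πR²σT⁴ ⇒ R = √(L/(4πσT⁴)).
σT⁴ = 673.233 W/m², so R = √(9.0297×10¹⁸/(4π×673.233)) = 3.267×10⁷ m.

R ≈ 3.267×10⁷ m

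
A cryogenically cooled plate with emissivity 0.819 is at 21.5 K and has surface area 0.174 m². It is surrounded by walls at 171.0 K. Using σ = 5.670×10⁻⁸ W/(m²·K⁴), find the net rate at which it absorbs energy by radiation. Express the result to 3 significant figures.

Area A = 0.174 m².
Net radiated power P_net = εσA(T⁴ − T₀⁴) = 0.819×5.670×10⁻⁸×0.174×(21.5⁴ − 171.0⁴).
T⁴ − T₀⁴ = 2.13675×10⁵ − 8.55036×10⁸ = -8.54822×10⁸ K⁴, so P_net = -6.91 W — negative, meaning a net gain of 6.91 W.

Net gain ≈ 6.91 W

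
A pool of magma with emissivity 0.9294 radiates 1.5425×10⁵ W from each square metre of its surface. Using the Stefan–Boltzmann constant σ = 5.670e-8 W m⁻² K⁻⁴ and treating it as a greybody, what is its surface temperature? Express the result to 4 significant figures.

T ≈ 1308 K

I = εσT⁴, so T = (I/εσ)^(1/4) = (1.5425×10⁵/(0.9294×5.670×10⁻⁸))^(1/4) = 1308 K.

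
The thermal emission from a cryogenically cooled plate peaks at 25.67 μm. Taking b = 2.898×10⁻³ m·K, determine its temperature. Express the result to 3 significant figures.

T ≈ 113 K

Wien's law gives T = b/λ_max = (2.898×10⁻³ m·K)/(2.567×10⁻⁵ m) = 113 K.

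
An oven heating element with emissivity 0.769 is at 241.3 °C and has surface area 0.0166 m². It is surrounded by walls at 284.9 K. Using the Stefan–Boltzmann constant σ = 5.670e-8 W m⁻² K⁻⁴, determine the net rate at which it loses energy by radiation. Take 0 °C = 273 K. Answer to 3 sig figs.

T = 241.3 °C + 273 = 514.3 K.
Area A = 0.0166 m².
Net radiated power P_net = εσA(T⁴ − T₀⁴) = 0.769×5.670×10⁻⁸×0.0166×(514.3⁴ − 284.9⁴).
T⁴ − T₀⁴ = 6.99626×10¹⁰ − 6.58825×10⁹ = 6.33744×10¹⁰ K⁴, so P_net = 45.9 W.

Net loss ≈ 45.9 W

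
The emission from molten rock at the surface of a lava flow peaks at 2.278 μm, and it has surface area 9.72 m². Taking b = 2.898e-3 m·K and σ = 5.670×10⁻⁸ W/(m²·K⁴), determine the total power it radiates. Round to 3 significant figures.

Wien's law: T = b/λ_max = 2.898×10⁻³/2.278×10⁻⁶ = 1272.17 K.
Area A = 9.72 m².
Then P = σAT⁴ = 5.670×10⁻⁸×9.72×(1272.17)⁴ = 1.44×10⁶ W.

P ≈ 1.44×10⁶ W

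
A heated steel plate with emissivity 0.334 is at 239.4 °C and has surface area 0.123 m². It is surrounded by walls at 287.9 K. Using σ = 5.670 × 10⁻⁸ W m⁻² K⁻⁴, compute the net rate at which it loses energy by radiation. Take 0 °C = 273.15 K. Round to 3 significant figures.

Net loss ≈ 145 W

T = 239.4 °C + 273.15 = 512.55 K.
Area A = 0.123 m².
Net radiated power P_net = εσA(T⁴ − T₀⁴) = 0.334×5.670×10⁻⁸×0.123×(512.55⁴ − 287.9⁴).
T⁴ − T₀⁴ = 6.90152×10¹⁰ − 6.87016×10⁹ = 6.21450×10¹⁰ K⁴, so P_net = 145 W.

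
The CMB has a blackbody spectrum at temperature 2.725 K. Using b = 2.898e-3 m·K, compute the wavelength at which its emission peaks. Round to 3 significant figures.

λ_max ≈ 1.06×10⁻³ m

Wien's displacement law: λ_max = b/T = (2.898×10⁻³ m·K)/(2.725 K) = 1.063×10⁻³ m.
That is 1.06×10⁻³ m, in the microwave range.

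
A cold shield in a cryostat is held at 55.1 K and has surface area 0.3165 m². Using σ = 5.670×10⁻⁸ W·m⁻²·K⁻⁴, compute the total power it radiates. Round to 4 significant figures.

Area A = 0.3165 m².
P = σAT⁴ = 5.670×10⁻⁸ × 0.3165 × (55.1)⁴ = 0.1654 W.

P ≈ 0.1654 W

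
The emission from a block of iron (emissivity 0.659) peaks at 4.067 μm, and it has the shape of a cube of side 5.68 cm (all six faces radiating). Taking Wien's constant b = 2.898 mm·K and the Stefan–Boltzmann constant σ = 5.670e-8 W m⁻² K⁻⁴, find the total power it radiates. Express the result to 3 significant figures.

Wien's law: T = b/λ_max = 2.898×10⁻³/4.067×10⁻⁶ = 712.565 K.
Area A = 6s² = 6×(0.0568 m)² = 0.0193574 m².
Then P = εσAT⁴ = 0.659×5.670×10⁻⁸×0.0193574×(712.565)⁴ = 186 W.

P ≈ 186 W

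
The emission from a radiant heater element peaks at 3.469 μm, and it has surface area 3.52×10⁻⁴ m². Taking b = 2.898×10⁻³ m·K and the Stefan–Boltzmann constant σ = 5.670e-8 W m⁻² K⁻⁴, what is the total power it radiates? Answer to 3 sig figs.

Wien's law: T = b/λ_max = 2.898×10⁻³/3.469×10⁻⁶ = 835.399 K.
Area A = 3.52×10⁻⁴ m².
Then P = σAT⁴ = 5.670×10⁻⁸×3.52×10⁻⁴×(835.399)⁴ = 9.72 W.

P ≈ 9.72 W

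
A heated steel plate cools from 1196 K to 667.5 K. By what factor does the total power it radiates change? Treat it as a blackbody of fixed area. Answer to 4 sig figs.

P₂/P₁ ≈ 0.09702

P ∝ T⁴, so P₂/P₁ = (T₂/T₁)⁴ = (667.5/1196)⁴ = (0.558110)⁴ = 0.09702.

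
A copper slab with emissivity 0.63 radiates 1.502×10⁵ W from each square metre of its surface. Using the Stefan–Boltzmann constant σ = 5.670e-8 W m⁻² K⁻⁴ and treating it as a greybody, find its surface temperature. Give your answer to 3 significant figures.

I = εσT⁴, so T = (I/εσ)^(1/4) = (1.502×10⁵/(0.63×5.670×10⁻⁸))^(1/4) = 1.43×10³ K.

T ≈ 1.43×10³ K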